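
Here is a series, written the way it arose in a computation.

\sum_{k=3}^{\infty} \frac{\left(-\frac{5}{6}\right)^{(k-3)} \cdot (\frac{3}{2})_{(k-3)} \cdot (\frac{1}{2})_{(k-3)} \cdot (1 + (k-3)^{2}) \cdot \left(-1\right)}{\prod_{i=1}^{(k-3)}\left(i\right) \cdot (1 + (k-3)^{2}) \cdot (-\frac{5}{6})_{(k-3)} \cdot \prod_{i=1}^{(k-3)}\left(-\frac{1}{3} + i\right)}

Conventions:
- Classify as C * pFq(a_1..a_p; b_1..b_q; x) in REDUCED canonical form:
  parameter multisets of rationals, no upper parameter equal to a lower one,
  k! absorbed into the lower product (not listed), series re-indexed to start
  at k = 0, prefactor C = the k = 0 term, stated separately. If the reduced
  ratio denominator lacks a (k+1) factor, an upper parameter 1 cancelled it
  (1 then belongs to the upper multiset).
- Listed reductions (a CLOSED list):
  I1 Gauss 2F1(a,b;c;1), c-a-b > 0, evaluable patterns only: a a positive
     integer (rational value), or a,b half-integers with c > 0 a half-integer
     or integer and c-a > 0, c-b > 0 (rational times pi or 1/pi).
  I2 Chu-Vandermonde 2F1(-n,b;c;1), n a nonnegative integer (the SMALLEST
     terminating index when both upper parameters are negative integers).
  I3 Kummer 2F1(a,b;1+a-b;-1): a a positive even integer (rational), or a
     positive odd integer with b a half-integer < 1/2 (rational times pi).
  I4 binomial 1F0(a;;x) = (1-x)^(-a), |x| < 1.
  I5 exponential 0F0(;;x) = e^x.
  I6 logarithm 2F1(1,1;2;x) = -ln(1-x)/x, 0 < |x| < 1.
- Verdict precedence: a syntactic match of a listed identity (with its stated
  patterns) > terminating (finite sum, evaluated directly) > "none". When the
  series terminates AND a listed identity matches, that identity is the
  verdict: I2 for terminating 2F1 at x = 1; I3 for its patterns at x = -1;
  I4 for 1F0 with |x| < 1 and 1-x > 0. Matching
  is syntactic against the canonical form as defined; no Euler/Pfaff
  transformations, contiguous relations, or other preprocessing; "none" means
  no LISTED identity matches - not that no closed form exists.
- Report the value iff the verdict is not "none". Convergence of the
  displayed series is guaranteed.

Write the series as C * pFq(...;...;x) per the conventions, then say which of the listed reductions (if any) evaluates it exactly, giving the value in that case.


Prefactor -1, argument -\frac{5}{6}: 2F2 with upper {\frac{1}{2}, \frac{3}{2}} over lower {-\frac{5}{6}, \frac{2}{3}}. Verdict: no listed reduction: x = -\frac{5}{6} and upper {\frac{1}{2}, \frac{3}{2}} fail every I1-I6 pattern.

Key observation: x = -\frac{5}{6} and the product of the first k integers (C = -1, x = -5/6) is k!.
Adjacent-term ratio: r(k) = -\frac{5}{6} * (k+\frac{1}{2}) (k+\frac{3}{2}) / [(k-\frac{5}{6}) (k+\frac{2}{3}) (k+1)] - rational in k. x = -\frac{5}{6}; t_0 = -1; negate the roots.


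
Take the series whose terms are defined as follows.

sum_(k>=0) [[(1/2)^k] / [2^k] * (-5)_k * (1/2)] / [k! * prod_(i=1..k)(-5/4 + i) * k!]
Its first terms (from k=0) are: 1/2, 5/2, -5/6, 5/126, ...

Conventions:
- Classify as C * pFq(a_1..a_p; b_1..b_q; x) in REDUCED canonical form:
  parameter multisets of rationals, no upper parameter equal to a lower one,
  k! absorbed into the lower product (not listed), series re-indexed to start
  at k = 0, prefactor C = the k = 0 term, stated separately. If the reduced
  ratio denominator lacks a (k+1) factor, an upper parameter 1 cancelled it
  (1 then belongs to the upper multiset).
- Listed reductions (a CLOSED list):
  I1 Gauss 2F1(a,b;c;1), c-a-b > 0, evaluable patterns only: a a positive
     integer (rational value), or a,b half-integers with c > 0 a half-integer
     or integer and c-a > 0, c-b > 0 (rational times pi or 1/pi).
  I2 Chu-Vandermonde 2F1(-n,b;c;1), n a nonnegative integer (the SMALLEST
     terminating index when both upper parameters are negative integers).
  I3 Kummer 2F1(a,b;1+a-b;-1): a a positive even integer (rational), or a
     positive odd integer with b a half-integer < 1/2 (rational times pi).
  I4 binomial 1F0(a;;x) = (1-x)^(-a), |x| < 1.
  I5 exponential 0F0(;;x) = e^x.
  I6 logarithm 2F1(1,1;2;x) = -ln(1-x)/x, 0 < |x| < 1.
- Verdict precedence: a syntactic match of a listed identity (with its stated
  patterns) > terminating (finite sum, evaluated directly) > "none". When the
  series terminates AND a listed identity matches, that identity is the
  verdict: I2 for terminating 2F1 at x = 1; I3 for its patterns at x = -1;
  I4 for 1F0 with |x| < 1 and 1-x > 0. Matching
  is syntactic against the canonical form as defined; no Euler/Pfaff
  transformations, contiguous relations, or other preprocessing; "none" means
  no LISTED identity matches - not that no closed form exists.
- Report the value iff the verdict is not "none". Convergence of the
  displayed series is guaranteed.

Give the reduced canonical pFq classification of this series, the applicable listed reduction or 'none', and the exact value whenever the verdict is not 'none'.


Reduced: x = 1/4, 1F2, upper = {-5}, lower = {-1/4, 1}, C = 1/2. Verdict: terminating. (-5)_k vanishes past k = 5, leaving a 6-term sum, computed directly. Hence: 83383/37800.

Structural cue: with t_0 = 1/2, the two k-th powers (prefactor 1/2) combine into one argument.
Step ratio: r(k) = (1/4) * (k-5) / [(k-1/4) (k+1) (k+1)] - poly over poly, x = (1/4) from leading terms; C = 1/2 at k = 0.


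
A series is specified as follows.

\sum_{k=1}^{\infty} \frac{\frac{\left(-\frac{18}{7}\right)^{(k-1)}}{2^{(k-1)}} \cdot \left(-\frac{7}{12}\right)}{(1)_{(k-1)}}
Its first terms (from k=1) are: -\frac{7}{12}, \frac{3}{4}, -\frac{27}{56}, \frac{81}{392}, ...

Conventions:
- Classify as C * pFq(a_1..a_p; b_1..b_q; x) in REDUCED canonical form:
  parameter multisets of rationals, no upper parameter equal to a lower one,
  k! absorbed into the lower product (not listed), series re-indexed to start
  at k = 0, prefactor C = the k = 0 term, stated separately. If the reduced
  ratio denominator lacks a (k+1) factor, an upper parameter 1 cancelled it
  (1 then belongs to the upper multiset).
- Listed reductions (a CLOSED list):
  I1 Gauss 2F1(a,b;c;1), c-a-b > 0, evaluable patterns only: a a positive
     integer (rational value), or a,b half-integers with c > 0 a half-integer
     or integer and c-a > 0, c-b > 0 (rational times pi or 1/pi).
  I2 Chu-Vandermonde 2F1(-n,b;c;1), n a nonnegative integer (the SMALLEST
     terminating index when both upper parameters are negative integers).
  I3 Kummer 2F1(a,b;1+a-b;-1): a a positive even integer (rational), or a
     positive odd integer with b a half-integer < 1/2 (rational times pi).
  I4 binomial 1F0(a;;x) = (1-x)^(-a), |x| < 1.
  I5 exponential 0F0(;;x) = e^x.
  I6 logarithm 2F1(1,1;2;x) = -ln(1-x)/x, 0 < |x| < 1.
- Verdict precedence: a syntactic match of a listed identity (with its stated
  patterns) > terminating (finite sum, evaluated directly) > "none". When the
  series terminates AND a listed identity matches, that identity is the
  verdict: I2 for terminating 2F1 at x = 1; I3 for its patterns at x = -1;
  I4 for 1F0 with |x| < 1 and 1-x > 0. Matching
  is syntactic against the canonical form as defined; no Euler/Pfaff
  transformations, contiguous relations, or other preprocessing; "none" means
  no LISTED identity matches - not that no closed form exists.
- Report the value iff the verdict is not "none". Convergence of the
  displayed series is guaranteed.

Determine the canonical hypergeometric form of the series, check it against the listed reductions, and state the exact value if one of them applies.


Canonical form: C = -\frac{7}{12} times 0F0 with upper {-}, lower {-}, x = -\frac{9}{7}. Verdict: this is the exponential series (I5) (the 0F0 exponential series at x = -\frac{9}{7}). Hence: \left(-\frac{7}{12}\right) \cdot e^{-\frac{9}{7}}.

Key step: from the first term -\frac{7}{12}: the two k-th powers (C = -7/12, x = -9/7) combine into one argument.
Adjacent-term ratio: r(k) = -\frac{9}{7} * 1 / [(k+1)] - poly over poly, x = -\frac{9}{7} from leading terms; C = -\frac{7}{12} at k = 0.


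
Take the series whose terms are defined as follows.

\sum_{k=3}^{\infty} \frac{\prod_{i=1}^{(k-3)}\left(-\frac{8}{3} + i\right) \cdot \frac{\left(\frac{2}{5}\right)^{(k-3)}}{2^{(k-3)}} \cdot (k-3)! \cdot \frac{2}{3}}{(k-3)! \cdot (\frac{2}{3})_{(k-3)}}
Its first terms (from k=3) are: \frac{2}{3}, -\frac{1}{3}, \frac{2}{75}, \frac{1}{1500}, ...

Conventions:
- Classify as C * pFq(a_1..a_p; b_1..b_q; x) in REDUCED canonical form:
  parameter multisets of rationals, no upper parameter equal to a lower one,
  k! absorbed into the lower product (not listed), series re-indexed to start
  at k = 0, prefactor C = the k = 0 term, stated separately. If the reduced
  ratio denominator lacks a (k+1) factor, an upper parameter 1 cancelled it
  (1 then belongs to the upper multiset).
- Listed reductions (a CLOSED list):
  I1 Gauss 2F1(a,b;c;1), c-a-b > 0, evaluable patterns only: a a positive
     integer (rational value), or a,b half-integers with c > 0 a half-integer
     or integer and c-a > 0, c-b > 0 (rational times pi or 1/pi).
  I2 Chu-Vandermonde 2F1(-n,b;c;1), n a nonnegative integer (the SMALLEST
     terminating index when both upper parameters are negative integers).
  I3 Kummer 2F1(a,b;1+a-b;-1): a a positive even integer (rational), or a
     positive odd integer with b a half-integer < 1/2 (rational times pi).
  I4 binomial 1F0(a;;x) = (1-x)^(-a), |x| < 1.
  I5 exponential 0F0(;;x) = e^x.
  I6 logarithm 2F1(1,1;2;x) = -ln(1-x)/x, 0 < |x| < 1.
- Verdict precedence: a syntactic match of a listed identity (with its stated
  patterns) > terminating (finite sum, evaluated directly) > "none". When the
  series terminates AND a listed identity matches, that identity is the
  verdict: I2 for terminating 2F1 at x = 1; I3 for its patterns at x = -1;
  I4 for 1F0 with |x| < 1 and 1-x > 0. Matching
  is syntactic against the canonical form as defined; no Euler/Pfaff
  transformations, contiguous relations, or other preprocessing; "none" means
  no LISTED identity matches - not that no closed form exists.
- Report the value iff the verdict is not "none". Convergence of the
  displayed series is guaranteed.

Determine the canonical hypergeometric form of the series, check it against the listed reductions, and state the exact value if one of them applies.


Structural cue: t_0 being \frac{2}{3}, the two k-th powers (C = 2/3) combine into one argument.
Consecutive-term ratio: r(k) = \frac{1}{5} * (k-\frac{5}{3}) (k+1) / [(k+\frac{2}{3}) (k+1)] - rational in k. x = \frac{1}{5}; t_0 = \frac{2}{3}; negate the roots.

With C = \frac{2}{3}: the canonical form is 2F1(-\frac{5}{3}, 1; \frac{2}{3}; \frac{1}{5}). Verdict: none (x = \frac{1}{5}): each listed identity misses the multisets {-\frac{5}{3}, 1} ; {\frac{2}{3}}.


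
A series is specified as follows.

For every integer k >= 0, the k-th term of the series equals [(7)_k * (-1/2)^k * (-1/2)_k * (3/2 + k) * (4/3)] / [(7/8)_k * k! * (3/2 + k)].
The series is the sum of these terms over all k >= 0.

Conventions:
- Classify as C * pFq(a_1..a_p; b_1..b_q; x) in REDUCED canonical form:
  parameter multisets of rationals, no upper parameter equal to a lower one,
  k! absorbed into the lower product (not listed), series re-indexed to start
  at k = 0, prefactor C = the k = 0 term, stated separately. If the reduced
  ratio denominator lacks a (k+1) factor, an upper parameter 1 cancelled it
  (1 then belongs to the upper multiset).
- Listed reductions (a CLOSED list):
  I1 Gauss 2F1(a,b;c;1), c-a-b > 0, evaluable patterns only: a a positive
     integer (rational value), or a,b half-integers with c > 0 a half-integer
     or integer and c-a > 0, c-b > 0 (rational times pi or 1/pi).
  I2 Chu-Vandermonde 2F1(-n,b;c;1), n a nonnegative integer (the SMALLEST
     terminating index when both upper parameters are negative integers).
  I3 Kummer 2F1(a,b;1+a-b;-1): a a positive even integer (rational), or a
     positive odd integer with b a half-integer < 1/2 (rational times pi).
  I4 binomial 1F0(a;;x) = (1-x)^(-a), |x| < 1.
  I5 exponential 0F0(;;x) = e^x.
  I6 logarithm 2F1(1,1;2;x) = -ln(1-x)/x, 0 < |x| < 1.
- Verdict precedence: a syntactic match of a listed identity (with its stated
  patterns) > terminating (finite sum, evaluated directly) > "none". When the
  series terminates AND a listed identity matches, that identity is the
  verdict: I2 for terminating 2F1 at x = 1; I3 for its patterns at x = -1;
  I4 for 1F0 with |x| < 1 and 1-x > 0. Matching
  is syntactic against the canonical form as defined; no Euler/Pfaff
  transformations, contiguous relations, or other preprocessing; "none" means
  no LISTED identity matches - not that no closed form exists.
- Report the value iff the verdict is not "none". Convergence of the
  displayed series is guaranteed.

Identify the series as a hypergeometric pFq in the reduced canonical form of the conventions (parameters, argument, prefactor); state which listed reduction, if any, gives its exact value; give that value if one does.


Reduced: x = -1/2, 2F1, upper = {-1/2, 7}, lower = {7/8}, C = 4/3. Verdict: none. Every listed pattern misses the 2F1 form at -1/2, upper {-1/2, 7}.

Key observation: t_0 being 4/3, striking the common factor k + 3/2 reduces the term (C = 4/3).
Consecutive-term ratio: r(k) = (-1/2) * (k-1/2) (k+7) / [(k+7/8) (k+1)] ; factor over Q: parameters, x = (-1/2), and C = 4/3.


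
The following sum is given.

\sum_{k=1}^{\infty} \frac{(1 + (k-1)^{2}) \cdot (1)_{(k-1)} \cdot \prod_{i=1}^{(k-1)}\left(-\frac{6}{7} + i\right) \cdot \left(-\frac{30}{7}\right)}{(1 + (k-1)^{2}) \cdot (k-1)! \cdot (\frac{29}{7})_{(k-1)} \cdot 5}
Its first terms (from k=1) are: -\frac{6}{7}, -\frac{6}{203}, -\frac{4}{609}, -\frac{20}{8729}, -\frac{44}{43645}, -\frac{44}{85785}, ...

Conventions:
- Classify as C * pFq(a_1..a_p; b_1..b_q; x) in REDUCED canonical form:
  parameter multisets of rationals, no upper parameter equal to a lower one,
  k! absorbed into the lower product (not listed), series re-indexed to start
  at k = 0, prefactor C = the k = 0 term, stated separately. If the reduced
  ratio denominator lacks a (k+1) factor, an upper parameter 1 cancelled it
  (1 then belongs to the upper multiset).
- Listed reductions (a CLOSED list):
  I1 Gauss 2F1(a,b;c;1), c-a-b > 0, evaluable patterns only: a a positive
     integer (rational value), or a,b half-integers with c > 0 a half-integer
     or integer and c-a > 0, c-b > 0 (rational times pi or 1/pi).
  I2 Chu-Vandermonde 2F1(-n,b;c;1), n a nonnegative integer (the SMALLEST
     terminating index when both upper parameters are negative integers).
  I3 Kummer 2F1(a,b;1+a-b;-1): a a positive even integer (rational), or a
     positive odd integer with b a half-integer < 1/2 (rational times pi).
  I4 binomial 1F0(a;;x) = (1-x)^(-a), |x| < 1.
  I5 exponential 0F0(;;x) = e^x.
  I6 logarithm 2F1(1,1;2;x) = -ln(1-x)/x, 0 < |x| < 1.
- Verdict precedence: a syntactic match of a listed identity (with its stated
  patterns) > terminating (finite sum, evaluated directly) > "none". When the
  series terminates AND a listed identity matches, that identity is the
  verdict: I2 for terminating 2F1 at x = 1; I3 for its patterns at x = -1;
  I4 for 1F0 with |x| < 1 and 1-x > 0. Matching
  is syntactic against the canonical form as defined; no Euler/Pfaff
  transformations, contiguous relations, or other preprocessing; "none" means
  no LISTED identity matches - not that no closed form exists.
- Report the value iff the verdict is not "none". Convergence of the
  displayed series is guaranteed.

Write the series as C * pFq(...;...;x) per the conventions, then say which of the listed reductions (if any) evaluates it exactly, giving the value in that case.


Classification (C = -\frac{6}{7}): 2F1 with upper {\frac{1}{7}, 1}, lower {\frac{29}{7}}, argument x = 1. Verdict: Gauss (I1, integer-parameter pattern) applies (x = 1: the Gamma ratio telescopes since c-a-b = 3 > 0 and a = 1 in Z>0). Value: -\frac{44}{49}.

Key step: t_0 being -\frac{6}{7}, k^2 + 1 divides numerator and denominator alike; C = -6/7 after cancelling.
Consecutive-term ratio: r(k) = 1 * (k+\frac{1}{7}) (k+1) / [(k+\frac{29}{7}) (k+1)] - rational in k. x = 1; t_0 = -\frac{6}{7}; negate the roots.


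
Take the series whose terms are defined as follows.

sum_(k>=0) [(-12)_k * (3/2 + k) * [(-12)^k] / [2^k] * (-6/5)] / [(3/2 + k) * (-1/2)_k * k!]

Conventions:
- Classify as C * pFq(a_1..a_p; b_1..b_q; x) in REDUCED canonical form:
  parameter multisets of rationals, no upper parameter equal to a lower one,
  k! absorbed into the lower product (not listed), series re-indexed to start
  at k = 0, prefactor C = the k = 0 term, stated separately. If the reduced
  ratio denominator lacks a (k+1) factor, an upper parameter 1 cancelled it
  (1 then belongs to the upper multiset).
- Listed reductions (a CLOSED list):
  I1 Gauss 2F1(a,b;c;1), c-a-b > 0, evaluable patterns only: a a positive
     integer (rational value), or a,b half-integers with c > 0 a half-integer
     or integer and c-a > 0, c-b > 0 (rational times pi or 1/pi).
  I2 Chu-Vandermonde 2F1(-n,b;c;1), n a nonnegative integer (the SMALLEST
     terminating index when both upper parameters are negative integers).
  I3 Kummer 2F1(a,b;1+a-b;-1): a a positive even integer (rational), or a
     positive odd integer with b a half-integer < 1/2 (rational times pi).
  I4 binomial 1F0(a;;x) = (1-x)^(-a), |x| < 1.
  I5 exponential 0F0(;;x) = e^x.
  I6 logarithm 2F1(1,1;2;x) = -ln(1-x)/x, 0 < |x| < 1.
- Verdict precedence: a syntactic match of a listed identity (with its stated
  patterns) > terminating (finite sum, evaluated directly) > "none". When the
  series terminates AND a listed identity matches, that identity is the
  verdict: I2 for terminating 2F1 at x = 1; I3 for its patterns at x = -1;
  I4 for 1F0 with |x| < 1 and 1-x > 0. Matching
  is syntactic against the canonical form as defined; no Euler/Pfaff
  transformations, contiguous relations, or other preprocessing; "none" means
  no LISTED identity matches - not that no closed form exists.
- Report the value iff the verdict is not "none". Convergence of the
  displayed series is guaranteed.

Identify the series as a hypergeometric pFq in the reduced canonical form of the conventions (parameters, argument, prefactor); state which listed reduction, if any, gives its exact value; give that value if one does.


At argument -6: a 1F1 with upper {-12}, lower {-1/2}, scaled by C = -6/5. Verdict: terminating - upper parameter -12 makes this a finite sum (last index 12), evaluated exactly. Hence: 327610744048806/25718875.

Key step: t_0 = -6/5 here, and the two k-th powers (C = -6/5) combine into one argument.
Ratio: r(k) = (-6) * (k-12) / [(k-1/2) (k+1)] ; factor over Q: parameters, x = (-6), and C = -6/5.


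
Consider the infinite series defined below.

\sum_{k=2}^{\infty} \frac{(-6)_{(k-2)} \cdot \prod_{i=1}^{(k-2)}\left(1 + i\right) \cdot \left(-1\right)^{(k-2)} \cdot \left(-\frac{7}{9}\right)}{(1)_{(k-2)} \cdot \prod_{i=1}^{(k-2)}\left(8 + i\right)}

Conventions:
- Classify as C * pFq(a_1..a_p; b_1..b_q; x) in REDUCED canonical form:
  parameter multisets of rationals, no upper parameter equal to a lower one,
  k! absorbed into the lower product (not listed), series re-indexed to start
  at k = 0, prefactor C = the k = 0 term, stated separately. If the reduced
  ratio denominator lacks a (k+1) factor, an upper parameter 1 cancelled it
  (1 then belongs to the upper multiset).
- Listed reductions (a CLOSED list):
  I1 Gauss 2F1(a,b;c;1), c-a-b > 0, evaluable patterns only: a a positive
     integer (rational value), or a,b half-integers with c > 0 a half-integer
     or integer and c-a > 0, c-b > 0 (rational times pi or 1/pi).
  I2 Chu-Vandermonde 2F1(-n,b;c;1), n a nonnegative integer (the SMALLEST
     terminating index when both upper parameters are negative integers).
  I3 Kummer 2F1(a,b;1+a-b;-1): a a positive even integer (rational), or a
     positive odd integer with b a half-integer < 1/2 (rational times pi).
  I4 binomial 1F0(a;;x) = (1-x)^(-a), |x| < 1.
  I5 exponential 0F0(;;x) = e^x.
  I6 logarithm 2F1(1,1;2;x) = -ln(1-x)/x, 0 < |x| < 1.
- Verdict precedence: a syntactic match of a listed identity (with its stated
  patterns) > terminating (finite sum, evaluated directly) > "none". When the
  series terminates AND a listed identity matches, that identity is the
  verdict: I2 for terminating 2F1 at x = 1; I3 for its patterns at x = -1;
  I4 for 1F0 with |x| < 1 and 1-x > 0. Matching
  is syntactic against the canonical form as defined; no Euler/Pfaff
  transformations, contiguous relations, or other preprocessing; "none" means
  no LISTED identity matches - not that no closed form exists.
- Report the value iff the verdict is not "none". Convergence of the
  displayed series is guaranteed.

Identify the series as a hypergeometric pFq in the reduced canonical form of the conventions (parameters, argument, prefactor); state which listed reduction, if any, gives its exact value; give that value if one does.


This is -\frac{7}{9} * 2F1(-6, 2; 9; -1) in reduced canonical form. Verdict (x = -1): Kummer's theorem (I3) applies (x = -1; c = 9 equals 1+a-b for upper {-6, 2}: listed pattern). Exact value: -\frac{28}{9}.

Key observation: t_0 = -\frac{7}{9} here, and (1)_k (C = -7/9) is k! itself.
Term ratio: r(k) = -1 * (k-6) (k+2) / [(k+9) (k+1)] - rational in k, leading ratio -1; with t_0 = -\frac{7}{9}, classification follows.


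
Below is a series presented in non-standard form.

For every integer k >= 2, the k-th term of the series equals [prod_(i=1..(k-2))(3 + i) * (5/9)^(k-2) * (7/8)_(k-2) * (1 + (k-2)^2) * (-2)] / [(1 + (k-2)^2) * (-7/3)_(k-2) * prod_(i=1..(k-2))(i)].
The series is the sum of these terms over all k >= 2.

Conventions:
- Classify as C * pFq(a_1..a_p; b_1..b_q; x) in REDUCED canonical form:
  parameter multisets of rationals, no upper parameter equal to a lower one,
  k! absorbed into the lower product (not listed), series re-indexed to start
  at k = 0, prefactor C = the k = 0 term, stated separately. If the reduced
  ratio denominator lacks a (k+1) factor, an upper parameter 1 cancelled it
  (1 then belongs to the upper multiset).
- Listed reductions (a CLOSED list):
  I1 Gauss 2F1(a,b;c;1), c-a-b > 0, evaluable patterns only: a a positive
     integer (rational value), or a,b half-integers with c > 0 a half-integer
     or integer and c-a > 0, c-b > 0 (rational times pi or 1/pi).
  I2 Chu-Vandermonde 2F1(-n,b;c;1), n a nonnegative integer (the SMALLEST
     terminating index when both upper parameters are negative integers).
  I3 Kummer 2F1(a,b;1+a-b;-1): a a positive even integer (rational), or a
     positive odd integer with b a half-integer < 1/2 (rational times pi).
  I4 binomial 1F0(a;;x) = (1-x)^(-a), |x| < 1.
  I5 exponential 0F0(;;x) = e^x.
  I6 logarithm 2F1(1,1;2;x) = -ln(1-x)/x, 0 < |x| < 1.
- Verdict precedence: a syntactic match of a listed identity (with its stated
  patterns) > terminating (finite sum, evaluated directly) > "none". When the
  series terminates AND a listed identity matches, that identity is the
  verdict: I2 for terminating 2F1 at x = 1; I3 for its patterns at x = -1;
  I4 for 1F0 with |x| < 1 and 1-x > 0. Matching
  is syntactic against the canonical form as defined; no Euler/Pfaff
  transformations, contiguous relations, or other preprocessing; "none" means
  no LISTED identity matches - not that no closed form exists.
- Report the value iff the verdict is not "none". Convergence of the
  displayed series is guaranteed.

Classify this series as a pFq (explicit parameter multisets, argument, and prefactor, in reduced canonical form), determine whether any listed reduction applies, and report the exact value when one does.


Canonical form: C = -2 times 2F1 with upper {7/8, 4}, lower {-7/3}, x = 5/9. Verdict: none here - no I1-I6 shape fits x = 5/9 with lower {-7/3}.

First insight: from the first term -2: k^2 + 1 divides numerator and denominator alike; C = -2 after cancelling.
Consecutive-term ratio: r(k) = (5/9) * (k+7/8) (k+4) / [(k-7/3) (k+1)] ; factor over Q: parameters, x = (5/9), and C = -2.


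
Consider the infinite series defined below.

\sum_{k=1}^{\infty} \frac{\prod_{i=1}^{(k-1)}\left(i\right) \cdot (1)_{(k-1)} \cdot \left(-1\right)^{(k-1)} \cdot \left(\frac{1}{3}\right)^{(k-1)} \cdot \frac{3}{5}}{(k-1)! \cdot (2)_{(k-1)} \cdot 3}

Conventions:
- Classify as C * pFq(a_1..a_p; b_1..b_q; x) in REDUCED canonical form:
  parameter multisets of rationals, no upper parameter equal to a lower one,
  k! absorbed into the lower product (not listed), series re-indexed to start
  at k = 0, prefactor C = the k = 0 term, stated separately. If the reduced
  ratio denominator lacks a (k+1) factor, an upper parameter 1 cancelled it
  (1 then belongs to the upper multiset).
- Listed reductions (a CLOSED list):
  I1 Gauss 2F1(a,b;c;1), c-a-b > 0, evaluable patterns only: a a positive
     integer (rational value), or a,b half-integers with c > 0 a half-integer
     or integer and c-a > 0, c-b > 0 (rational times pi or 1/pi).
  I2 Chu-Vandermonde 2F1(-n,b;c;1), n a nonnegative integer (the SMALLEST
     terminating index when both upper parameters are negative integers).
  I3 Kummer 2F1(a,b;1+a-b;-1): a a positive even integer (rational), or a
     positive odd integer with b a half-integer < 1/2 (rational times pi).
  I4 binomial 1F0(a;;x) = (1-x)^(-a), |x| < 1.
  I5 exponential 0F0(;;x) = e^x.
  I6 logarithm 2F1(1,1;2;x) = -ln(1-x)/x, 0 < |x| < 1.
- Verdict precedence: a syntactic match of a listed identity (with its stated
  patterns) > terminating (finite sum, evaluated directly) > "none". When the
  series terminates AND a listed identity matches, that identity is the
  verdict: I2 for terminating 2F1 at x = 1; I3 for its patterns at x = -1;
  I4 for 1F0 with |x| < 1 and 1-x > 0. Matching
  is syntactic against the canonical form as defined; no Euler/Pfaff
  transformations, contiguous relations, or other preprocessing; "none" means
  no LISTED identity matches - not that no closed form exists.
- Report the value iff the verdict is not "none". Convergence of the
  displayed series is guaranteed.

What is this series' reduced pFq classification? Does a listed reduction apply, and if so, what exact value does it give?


Classification (C = \frac{1}{5}): 2F1 with upper {1, 1}, lower {2}, argument x = -\frac{1}{3}. Verdict (x = -\frac{1}{3}): the I6 logarithm reduction applies (the logarithm: parameters (1,1;2), x = -\frac{1}{3}). Sum: \frac{3}{5} \cdot \ln\left(\frac{4}{3}\right).

Structural cue: t_0 = \frac{1}{5} here, and the constant factors (C = 1/5, x = -1/3) combine into one prefactor.
Step ratio: r(k) = -\frac{1}{3} * (k+1) (k+1) / [(k+2) (k+1)] - rational in k. x = -\frac{1}{3}; t_0 = \frac{1}{5}; negate the roots.


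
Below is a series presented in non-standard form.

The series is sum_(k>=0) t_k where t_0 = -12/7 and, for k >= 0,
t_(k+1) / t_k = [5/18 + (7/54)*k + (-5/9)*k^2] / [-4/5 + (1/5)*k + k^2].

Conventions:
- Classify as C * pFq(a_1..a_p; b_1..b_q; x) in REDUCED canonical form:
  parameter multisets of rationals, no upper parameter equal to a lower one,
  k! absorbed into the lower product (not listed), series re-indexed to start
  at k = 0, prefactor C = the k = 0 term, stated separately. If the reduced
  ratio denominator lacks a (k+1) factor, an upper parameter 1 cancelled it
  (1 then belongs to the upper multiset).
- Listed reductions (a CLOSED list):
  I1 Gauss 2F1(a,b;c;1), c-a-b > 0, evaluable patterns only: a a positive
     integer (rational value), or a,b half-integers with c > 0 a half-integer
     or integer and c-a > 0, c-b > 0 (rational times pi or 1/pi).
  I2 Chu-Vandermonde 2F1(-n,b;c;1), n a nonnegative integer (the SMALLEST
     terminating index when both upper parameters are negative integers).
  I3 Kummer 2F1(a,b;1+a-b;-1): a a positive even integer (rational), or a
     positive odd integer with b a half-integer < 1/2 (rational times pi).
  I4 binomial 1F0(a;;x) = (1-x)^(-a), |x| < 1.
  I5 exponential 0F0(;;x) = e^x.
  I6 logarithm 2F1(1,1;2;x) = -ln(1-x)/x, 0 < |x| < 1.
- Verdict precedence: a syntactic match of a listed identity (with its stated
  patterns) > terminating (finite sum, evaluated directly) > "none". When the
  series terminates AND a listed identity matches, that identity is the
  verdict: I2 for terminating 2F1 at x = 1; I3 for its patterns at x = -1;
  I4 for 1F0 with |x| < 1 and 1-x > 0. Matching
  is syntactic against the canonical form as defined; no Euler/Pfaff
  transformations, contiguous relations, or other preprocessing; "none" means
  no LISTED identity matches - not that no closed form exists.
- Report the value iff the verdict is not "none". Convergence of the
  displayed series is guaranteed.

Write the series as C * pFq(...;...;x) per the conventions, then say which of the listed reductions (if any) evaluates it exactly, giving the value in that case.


At argument -5/9: a 2F1 with upper {-5/6, 3/5}, lower {-4/5}, scaled by C = -12/7. Verdict: no listed reduction: x = -5/9 and upper {-5/6, 3/5} fail every I1-I6 pattern.

The tell: t_0 being -12/7, the expanded ratio factors over Q; prefactor -12/7, roots give parameters.
Term ratio: r(k) = (-5/9) * (k-5/6) (k+3/5) / [(k-4/5) (k+1)] - rational in k. x = (-5/9); t_0 = -12/7; negate the roots.


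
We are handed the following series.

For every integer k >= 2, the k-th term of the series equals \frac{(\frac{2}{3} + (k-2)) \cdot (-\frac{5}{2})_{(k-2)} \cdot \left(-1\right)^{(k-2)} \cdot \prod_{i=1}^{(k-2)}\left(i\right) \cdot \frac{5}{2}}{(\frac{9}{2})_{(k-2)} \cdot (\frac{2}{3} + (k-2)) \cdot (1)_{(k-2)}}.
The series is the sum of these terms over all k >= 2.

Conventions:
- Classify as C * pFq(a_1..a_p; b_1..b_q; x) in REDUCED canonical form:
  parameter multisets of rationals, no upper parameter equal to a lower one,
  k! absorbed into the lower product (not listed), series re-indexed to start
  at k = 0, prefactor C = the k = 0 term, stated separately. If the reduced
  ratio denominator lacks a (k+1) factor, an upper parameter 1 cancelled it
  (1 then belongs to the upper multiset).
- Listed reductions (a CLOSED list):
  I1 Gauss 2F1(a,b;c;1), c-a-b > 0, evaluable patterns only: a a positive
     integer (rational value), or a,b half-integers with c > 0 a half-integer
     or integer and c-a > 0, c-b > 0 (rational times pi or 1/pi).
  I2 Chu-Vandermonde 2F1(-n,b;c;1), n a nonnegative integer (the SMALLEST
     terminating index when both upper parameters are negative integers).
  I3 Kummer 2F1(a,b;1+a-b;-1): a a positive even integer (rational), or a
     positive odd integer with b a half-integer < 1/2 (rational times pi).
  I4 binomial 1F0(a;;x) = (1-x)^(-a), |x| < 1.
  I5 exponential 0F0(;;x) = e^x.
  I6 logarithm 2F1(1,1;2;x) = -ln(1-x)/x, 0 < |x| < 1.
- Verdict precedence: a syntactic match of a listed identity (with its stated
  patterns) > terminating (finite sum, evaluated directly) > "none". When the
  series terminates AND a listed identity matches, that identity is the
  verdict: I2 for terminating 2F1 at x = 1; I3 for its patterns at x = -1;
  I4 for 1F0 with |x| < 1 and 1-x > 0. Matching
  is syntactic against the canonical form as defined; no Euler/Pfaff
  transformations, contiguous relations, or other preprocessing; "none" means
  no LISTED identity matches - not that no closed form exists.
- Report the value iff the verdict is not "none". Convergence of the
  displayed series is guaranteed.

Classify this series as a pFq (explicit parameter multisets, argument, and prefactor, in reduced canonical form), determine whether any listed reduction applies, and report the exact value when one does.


Prefactor \frac{5}{2}, argument -1: 2F1 with upper {-\frac{5}{2}, 1} over lower {\frac{9}{2}}. Verdict: Kummer (I3) applies (x = -1; c = \frac{9}{2} equals 1+a-b for upper {-\frac{5}{2}, 1}: listed pattern). Hence: \frac{175}{128} \cdot \pi.

Key step: t_0 = \frac{5}{2} here, and k + 2/3 divides numerator and denominator alike; C = 5/2 after cancelling.
Ratio: r(k) = -1 * (k-\frac{5}{2}) (k+1) / [(k+\frac{9}{2}) (k+1)] - rational; roots negated = parameters, x = -1, C = \frac{5}{2}.


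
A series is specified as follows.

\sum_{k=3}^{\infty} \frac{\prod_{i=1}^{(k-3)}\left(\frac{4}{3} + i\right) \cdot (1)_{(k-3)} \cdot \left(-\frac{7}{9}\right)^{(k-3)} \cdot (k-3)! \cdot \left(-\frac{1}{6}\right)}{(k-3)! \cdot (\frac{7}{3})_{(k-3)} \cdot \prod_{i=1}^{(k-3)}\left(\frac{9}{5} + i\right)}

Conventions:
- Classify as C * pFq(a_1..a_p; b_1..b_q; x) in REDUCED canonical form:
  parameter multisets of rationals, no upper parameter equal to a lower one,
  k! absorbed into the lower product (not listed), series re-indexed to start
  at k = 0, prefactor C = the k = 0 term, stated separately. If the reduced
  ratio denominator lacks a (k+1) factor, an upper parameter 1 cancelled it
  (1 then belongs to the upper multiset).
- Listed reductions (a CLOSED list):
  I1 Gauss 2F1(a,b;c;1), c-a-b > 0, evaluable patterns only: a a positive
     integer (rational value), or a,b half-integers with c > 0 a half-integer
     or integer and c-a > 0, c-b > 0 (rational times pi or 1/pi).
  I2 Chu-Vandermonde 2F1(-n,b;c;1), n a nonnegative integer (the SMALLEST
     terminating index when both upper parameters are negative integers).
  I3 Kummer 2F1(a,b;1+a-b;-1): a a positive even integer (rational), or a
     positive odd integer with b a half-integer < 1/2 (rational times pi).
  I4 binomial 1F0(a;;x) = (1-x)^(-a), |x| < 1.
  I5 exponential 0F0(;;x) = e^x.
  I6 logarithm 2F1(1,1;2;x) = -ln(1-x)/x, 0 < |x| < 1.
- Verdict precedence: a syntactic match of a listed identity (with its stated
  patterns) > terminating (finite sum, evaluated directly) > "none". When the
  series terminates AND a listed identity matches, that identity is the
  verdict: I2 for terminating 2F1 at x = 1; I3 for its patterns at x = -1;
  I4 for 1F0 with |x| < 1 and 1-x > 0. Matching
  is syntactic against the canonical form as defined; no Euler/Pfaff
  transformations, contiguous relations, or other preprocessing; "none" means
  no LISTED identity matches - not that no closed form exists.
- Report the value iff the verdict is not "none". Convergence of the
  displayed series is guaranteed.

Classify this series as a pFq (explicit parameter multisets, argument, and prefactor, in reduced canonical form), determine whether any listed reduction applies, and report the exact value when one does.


Reduced: x = -\frac{7}{9}, 2F1, upper = {1, 1}, lower = {\frac{14}{5}}, C = -\frac{1}{6}. Verdict: none. No listed pattern accepts 2F1(1, 1; \frac{14}{5}; -\frac{7}{9}).

The tell: x = -\frac{7}{9} and the factorial ratio (C = -1/6) (k+a-1)!/(a-1)! is a rising factorial (a)_k.
Adjacent-term ratio: r(k) = -\frac{7}{9} * (k+1) (k+1) / [(k+\frac{14}{5}) (k+1)] - poly over poly, x = -\frac{7}{9} from leading terms; C = -\frac{1}{6} at k = 0.


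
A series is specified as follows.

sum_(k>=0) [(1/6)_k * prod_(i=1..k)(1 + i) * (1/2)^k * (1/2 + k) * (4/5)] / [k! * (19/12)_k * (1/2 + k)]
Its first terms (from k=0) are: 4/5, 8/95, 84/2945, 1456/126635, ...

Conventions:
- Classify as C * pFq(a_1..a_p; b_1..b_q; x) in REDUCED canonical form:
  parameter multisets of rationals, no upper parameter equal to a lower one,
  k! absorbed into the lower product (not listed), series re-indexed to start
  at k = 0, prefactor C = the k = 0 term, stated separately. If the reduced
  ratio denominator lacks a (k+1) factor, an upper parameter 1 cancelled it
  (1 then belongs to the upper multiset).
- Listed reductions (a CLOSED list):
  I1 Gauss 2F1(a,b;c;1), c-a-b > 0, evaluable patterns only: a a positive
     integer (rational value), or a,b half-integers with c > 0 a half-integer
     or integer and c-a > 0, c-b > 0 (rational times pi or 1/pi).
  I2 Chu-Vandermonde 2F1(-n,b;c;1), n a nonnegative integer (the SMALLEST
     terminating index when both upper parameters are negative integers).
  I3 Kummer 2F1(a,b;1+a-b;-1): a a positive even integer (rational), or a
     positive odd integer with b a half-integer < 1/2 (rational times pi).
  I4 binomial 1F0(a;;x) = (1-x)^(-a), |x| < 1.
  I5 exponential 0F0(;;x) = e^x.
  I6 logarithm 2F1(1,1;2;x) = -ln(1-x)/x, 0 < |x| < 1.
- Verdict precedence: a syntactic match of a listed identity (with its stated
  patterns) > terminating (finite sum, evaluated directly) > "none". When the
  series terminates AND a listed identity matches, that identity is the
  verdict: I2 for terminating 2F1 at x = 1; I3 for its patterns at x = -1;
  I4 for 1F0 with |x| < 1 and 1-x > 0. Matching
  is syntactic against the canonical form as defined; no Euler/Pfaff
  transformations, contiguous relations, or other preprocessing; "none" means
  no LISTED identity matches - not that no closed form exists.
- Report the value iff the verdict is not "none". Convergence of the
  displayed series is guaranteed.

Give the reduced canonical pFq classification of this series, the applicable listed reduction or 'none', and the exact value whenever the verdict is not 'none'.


Classification (C = 4/5): 2F1 with upper {1/6, 2}, lower {19/12}, argument x = 1/2. Verdict: none. A 2F1 with upper {1/6, 2} fits none of I1-I6 at x = 1/2; the sum runs forever.

First insight: from the first term 4/5: the running product (C = 4/5, x = 1/2) telescopes to a rising factorial.
Term ratio: r(k) = (1/2) * (k+1/6) (k+2) / [(k+19/12) (k+1)] ; factor over Q: parameters, x = (1/2), and C = 4/5.


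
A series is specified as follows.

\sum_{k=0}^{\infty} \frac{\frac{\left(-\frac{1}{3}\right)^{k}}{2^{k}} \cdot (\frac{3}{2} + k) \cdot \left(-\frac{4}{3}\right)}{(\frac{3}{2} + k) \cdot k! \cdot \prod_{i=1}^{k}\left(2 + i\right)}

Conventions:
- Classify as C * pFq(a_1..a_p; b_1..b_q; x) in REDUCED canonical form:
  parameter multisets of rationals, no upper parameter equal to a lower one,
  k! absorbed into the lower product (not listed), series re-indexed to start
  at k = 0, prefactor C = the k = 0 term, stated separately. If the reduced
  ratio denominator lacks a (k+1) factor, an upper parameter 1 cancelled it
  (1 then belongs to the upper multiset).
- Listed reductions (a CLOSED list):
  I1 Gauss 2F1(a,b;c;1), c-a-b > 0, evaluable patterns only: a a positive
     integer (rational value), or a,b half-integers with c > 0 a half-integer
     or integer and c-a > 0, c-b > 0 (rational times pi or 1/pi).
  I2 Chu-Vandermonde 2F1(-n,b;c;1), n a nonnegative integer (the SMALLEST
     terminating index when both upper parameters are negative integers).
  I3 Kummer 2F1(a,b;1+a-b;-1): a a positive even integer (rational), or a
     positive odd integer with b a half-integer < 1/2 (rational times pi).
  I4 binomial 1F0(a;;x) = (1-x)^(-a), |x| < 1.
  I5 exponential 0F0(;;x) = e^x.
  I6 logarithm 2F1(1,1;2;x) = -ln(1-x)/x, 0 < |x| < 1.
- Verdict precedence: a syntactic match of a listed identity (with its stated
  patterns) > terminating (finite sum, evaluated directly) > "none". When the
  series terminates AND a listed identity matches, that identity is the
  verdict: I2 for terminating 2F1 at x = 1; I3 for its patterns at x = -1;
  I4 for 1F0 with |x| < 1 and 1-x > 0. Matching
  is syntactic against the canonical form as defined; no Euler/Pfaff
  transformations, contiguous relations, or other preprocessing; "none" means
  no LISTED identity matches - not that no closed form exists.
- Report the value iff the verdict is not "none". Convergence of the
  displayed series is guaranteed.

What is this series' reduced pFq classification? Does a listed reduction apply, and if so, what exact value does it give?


Structural cue: t_0 = -\frac{4}{3} here, and the two k-th powers (prefactor -4/3) combine into one argument.
Consecutive-term ratio: r(k) = -\frac{1}{6} * 1 / [(k+3) (k+1)] - poly over poly, x = -\frac{1}{6} from leading terms; C = -\frac{4}{3} at k = 0.

Reduced: x = -\frac{1}{6}, 0F1, upper = {-}, lower = {3}, C = -\frac{4}{3}. Verdict: none here - no I1-I6 shape fits x = -\frac{1}{6} with lower {3}.


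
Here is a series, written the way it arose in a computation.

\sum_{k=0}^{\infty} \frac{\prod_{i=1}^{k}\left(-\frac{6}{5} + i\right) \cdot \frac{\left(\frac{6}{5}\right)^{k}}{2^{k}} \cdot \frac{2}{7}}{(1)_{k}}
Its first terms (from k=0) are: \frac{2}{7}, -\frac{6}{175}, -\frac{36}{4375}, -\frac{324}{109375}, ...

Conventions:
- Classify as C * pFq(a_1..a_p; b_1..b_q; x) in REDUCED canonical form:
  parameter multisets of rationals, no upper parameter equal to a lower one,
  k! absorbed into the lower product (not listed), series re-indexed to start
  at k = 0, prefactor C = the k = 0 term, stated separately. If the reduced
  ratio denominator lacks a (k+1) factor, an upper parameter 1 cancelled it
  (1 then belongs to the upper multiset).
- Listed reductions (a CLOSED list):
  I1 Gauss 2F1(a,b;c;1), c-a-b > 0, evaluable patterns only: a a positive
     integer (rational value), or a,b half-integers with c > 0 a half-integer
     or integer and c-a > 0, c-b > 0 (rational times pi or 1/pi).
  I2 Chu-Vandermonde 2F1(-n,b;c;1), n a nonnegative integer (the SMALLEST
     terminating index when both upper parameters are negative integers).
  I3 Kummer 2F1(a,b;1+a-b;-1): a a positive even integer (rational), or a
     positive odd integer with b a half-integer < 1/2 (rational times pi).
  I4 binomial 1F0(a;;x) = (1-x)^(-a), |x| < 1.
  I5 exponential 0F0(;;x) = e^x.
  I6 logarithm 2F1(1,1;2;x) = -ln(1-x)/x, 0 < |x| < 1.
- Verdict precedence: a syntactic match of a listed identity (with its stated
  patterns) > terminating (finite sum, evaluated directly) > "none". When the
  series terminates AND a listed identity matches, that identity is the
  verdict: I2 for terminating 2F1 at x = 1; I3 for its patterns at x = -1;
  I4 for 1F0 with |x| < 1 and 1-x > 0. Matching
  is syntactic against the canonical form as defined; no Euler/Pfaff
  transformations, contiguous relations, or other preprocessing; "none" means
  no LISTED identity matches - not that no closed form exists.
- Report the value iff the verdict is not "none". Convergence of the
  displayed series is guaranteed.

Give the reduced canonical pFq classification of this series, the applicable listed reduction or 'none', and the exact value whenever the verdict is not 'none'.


Reduced: x = \frac{3}{5}, 1F0, upper = {-\frac{1}{5}}, lower = {-}, C = \frac{2}{7}. Verdict (x = \frac{3}{5}): the I4 binomial reduction applies (the 1F0 binomial series: exponent 1/5, x = \frac{3}{5}). Sum: \frac{2}{7} \cdot \left(\frac{2}{5}\right)^{\frac{1}{5}}.

The tell: with t_0 = \frac{2}{7}, (1)_k (C = 2/7) is k! itself.
Adjacent-term ratio: r(k) = \frac{3}{5} * (k-\frac{1}{5}) / [(k+1)] - rational in k. x = \frac{3}{5}; t_0 = \frac{2}{7}; negate the roots.
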